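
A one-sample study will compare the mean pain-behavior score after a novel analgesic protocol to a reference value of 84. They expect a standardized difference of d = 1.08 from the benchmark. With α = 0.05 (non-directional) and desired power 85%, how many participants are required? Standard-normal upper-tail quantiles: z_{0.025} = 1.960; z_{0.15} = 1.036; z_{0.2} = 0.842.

For a one-sample test: n = ((z_{α/2} + z_β) / d)².
z_{α/2} + z_β = 1.960 + 1.036 = 2.996.
n = (2.996 / 1.08)² = 2.774² = 7.70.
Round up.

n = 8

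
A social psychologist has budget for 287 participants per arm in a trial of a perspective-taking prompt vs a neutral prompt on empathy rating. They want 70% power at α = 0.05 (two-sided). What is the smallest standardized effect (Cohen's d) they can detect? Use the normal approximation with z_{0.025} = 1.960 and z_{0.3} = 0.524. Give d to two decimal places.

d_min ≈ 0.21

For two independent groups of n = 287 each: d_min = (z_{α/2} + z_β)·√(2/n).
z-sum = 1.960 + 0.524 = 2.484.
d_min = 2.484 × √(2/287) = 2.484 × 0.0835 = 0.207.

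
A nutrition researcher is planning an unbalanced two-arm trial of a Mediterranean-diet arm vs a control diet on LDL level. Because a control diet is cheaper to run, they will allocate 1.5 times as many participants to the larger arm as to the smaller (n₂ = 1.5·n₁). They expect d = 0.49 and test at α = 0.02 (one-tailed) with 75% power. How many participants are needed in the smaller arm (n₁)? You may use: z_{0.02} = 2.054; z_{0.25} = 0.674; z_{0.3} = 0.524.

n₁ = 52

With allocation ratio k = n₂/n₁ = 1.5, Var(x̄₁−x̄₂) = σ²(1/n₁ + 1/(k·n₁)) = σ²·(k+1)/(k·n₁).
So n₁ = (1 + 1/k)·((z_{α} + z_β)/d)² = 1.667 × (2.728/0.49)².
n₁ = 1.667 × 31.00 = 51.7.
Round up: n₁ = 52, giving n₂ = 1.5 × 52 = 78.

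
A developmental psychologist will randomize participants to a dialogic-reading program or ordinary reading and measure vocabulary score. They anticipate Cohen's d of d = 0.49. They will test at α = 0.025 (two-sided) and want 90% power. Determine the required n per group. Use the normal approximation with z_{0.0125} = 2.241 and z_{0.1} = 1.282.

n = 104 per group

For two independent groups with equal n: n = 2·((z_{α/2} + z_β) / d)².
z_{α/2} + z_β = 2.241 + 1.282 = 3.523.
n = 2 × (3.523 / 0.49)² = 2 × 7.190² = 2 × 51.69 = 103.4.
Round up to the next whole participant.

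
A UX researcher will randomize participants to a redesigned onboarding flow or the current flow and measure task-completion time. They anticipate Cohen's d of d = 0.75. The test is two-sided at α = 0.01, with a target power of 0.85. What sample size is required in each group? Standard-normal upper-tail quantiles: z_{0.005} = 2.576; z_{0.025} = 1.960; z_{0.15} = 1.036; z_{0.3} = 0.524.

n = 47 per group

For two independent groups with equal n: n = 2·((z_{α/2} + z_β) / d)².
z_{α/2} + z_β = 2.576 + 1.036 = 3.612.
n = 2 × (3.612 / 0.75)² = 2 × 4.816² = 2 × 23.19 = 46.4.
Round up to the next whole participant.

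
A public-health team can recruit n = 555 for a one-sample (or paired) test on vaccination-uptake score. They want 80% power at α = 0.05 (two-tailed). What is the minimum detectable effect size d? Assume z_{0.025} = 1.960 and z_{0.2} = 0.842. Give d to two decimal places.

d_min ≈ 0.12

For a single sample (or paired design) of n = 555: d_min = (z_{α/2} + z_β)/√n.
z-sum = 1.960 + 0.842 = 2.802.
d_min = 2.802 / √555 = 2.802 / 23.558 = 0.119.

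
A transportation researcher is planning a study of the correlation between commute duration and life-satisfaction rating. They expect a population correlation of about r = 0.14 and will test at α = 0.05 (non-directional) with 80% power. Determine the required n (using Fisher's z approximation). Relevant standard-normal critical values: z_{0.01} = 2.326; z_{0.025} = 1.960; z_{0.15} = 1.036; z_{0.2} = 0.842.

Fisher's z: C = ½·ln((1+r)/(1−r)) = ½·ln(1.3256) = 0.1409.
n = ((z_{α/2} + z_β)/C)² + 3.
(1.960 + 0.842) / 0.1409 = 2.802 / 0.1409 = 19.886.
n = 19.886² + 3 = 395.47 + 3 = 398.5.
Round up.

n = 399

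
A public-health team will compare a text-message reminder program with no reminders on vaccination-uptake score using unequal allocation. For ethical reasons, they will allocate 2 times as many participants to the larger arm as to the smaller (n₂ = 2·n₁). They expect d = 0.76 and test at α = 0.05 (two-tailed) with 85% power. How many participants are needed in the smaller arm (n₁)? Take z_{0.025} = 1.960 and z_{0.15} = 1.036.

With allocation ratio k = n₂/n₁ = 2, Var(x̄₁−x̄₂) = σ²(1/n₁ + 1/(k·n₁)) = σ²·(k+1)/(k·n₁).
So n₁ = (1 + 1/k)·((z_{α/2} + z_β)/d)² = 1.500 × (2.996/0.76)².
n₁ = 1.500 × 15.54 = 23.3.
Round up: n₁ = 24, giving n₂ = 2 × 24 = 48.

n₁ = 24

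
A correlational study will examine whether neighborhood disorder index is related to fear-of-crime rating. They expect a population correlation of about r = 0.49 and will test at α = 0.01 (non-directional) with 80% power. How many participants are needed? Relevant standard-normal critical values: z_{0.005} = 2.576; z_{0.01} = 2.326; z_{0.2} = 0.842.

Fisher's z: C = ½·ln((1+r)/(1−r)) = ½·ln(2.9216) = 0.5361.
n = ((z_{α/2} + z_β)/C)² + 3.
(2.576 + 0.842) / 0.5361 = 3.418 / 0.5361 = 6.376.
n = 6.376² + 3 = 40.65 + 3 = 43.6.
Round up.

n = 44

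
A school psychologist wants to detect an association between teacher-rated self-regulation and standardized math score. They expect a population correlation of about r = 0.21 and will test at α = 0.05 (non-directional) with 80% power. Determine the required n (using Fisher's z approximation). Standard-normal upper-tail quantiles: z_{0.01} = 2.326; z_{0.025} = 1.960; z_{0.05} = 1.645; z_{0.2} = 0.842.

Fisher's z: C = ½·ln((1+r)/(1−r)) = ½·ln(1.5316) = 0.2132.
n = ((z_{α/2} + z_β)/C)² + 3.
(1.960 + 0.842) / 0.2132 = 2.802 / 0.2132 = 13.143.
n = 13.143² + 3 = 172.73 + 3 = 175.7.
Round up.

n = 176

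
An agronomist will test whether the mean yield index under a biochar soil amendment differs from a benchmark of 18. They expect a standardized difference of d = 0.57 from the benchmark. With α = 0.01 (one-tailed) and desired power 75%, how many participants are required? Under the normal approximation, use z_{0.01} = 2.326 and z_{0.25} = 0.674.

For a one-sample test: n = ((z_{α} + z_β) / d)².
z_{α} + z_β = 2.326 + 0.674 = 3.000.
n = (3.000 / 0.57)² = 5.263² = 27.70.
Round up.

n = 28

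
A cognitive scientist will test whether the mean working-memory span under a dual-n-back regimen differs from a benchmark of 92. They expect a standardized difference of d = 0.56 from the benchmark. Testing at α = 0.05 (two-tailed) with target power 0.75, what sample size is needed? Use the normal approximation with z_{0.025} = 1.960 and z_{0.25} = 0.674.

For a one-sample test: n = ((z_{α/2} + z_β) / d)².
z_{α/2} + z_β = 1.960 + 0.674 = 2.634.
n = (2.634 / 0.56)² = 4.704² = 22.12.
Round up.

n = 23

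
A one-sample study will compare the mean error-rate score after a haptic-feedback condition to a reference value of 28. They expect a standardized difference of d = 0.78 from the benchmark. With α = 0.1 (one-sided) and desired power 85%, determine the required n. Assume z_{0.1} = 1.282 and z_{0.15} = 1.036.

For a one-sample test: n = ((z_{α} + z_β) / d)².
z_{α} + z_β = 1.282 + 1.036 = 2.318.
n = (2.318 / 0.78)² = 2.972² = 8.83.
Round up.

n = 9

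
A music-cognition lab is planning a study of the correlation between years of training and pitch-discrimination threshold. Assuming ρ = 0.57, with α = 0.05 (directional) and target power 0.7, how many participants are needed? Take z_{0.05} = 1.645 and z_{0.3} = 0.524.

n = 15

Fisher's z: C = ½·ln((1+r)/(1−r)) = ½·ln(3.6512) = 0.6475.
n = ((z_{α} + z_β)/C)² + 3.
(1.645 + 0.524) / 0.6475 = 2.169 / 0.6475 = 3.350.
n = 3.350² + 3 = 11.22 + 3 = 14.2.
Round up.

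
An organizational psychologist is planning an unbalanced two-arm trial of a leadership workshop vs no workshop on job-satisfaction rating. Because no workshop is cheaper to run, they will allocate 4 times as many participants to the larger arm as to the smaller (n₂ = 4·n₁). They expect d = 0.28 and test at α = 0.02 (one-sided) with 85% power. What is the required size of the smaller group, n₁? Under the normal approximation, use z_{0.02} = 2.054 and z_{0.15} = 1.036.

n₁ = 153

With allocation ratio k = n₂/n₁ = 4, Var(x̄₁−x̄₂) = σ²(1/n₁ + 1/(k·n₁)) = σ²·(k+1)/(k·n₁).
So n₁ = (1 + 1/k)·((z_{α} + z_β)/d)² = 1.250 × (3.090/0.28)².
n₁ = 1.250 × 121.79 = 152.2.
Round up: n₁ = 153, giving n₂ = 4 × 153 = 612.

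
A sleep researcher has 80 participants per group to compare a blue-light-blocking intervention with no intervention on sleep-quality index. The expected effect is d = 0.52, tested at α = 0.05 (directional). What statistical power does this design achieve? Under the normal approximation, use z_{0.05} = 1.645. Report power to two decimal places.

power ≈ 0.95

For two equal groups, power = Φ(d·√(n/2) − z_{α}).
d·√(n/2) = 0.52 × √(80/2) = 0.52 × 6.325 = 3.289.
z_β = 3.289 − 1.645 = 1.644.
Power = Φ(1.644) = 0.950.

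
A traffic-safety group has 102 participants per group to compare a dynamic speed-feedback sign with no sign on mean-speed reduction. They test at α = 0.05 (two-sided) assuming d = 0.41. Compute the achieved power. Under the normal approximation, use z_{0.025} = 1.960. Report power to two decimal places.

power ≈ 0.83

For two equal groups, power = Φ(d·√(n/2) − z_{α/2}).
d·√(n/2) = 0.41 × √(102/2) = 0.41 × 7.141 = 2.928.
z_β = 2.928 − 1.960 = 0.968.
Power = Φ(0.968) = 0.833.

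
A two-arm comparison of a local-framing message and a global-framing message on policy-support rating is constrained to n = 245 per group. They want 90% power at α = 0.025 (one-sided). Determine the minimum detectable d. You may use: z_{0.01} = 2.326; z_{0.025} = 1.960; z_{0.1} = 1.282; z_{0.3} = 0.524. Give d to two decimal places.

For two independent groups of n = 245 each: d_min = (z_{α} + z_β)·√(2/n).
z-sum = 1.960 + 1.282 = 3.242.
d_min = 3.242 × √(2/245) = 3.242 × 0.0904 = 0.293.

d_min ≈ 0.29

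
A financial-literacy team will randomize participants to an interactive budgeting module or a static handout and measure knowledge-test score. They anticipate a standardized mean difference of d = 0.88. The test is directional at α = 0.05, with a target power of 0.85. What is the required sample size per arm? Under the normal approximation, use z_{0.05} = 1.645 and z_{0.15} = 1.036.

n = 19 per group

For two independent groups with equal n: n = 2·((z_{α} + z_β) / d)².
z_{α} + z_β = 1.645 + 1.036 = 2.681.
n = 2 × (2.681 / 0.88)² = 2 × 3.047² = 2 × 9.28 = 18.6.
Round up to the next whole participant.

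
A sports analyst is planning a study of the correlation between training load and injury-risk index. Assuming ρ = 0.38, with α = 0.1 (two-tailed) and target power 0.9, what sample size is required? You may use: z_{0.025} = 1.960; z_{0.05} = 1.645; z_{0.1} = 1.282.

Fisher's z: C = ½·ln((1+r)/(1−r)) = ½·ln(2.2258) = 0.4001.
n = ((z_{α/2} + z_β)/C)² + 3.
(1.645 + 1.282) / 0.4001 = 2.927 / 0.4001 = 7.316.
n = 7.316² + 3 = 53.52 + 3 = 56.5.
Round up.

n = 57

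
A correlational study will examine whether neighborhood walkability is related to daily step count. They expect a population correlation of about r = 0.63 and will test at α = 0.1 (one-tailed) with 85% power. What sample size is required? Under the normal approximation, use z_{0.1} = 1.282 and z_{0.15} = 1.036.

Fisher's z: C = ½·ln((1+r)/(1−r)) = ½·ln(4.4054) = 0.7414.
n = ((z_{α} + z_β)/C)² + 3.
(1.282 + 1.036) / 0.7414 = 2.318 / 0.7414 = 3.127.
n = 3.127² + 3 = 9.78 + 3 = 12.8.
Round up.

n = 13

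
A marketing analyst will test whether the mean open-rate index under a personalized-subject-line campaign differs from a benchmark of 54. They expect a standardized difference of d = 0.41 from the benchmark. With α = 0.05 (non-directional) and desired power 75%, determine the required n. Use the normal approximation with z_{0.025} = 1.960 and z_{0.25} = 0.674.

For a one-sample test: n = ((z_{α/2} + z_β) / d)².
z_{α/2} + z_β = 1.960 + 0.674 = 2.634.
n = (2.634 / 0.41)² = 6.424² = 41.27.
Round up.

n = 42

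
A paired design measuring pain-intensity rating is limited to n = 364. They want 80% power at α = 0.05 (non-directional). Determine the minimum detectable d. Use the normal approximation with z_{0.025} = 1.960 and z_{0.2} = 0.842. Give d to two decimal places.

For a single sample (or paired design) of n = 364: d_min = (z_{α/2} + z_β)/√n.
z-sum = 1.960 + 0.842 = 2.802.
d_min = 2.802 / √364 = 2.802 / 19.079 = 0.147.

d_min ≈ 0.15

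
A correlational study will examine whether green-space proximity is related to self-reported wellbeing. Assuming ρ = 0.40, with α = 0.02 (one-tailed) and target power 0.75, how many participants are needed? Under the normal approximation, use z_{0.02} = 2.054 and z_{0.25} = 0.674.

Fisher's z: C = ½·ln((1+r)/(1−r)) = ½·ln(2.3333) = 0.4236.
n = ((z_{α} + z_β)/C)² + 3.
(2.054 + 0.674) / 0.4236 = 2.728 / 0.4236 = 6.440.
n = 6.440² + 3 = 41.47 + 3 = 44.5.
Round up.

n = 45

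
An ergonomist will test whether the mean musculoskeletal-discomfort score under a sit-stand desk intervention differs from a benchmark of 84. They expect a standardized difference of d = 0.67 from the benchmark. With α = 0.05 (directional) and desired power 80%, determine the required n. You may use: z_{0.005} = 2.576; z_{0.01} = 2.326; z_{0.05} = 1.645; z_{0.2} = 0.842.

For a one-sample test: n = ((z_{α} + z_β) / d)².
z_{α} + z_β = 1.645 + 0.842 = 2.487.
n = (2.487 / 0.67)² = 3.712² = 13.78.
Round up.

n = 14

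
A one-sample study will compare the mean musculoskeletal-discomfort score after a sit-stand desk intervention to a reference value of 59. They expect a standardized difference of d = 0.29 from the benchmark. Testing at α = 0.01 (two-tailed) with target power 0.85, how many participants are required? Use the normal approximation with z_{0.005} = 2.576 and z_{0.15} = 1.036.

n = 156

For a one-sample test: n = ((z_{α/2} + z_β) / d)².
z_{α/2} + z_β = 2.576 + 1.036 = 3.612.
n = (3.612 / 0.29)² = 12.455² = 155.13.
Round up.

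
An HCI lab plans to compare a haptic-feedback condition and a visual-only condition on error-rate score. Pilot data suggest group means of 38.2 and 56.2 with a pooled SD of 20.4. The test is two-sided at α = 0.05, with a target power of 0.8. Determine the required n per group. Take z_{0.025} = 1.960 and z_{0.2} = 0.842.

n = 21 per group

Cohen's d = |M₁ − M₂| / SD_pooled = |38.2 − 56.2| / 20.4 = 18.0 / 20.4 = 0.882.
For two independent groups with equal n: n = 2·((z_{α/2} + z_β) / d)².
z_{α/2} + z_β = 1.960 + 0.842 = 2.802.
n = 2 × (2.802 / 0.882)² = 2 × 3.177² = 2 × 10.09 = 20.2.
Round up to the next whole participant.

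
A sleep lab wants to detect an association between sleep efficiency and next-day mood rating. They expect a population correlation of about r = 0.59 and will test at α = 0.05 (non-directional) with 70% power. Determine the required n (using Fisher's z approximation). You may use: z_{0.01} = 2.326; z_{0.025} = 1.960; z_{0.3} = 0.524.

Fisher's z: C = ½·ln((1+r)/(1−r)) = ½·ln(3.8780) = 0.6777.
n = ((z_{α/2} + z_β)/C)² + 3.
(1.960 + 0.524) / 0.6777 = 2.484 / 0.6777 = 3.665.
n = 3.665² + 3 = 13.43 + 3 = 16.4.
Round up.

n = 17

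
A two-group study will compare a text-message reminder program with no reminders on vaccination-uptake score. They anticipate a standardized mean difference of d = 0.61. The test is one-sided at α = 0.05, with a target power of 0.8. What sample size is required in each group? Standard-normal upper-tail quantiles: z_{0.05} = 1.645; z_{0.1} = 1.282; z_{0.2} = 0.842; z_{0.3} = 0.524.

n = 34 per group

For two independent groups with equal n: n = 2·((z_{α} + z_β) / d)².
z_{α} + z_β = 1.645 + 0.842 = 2.487.
n = 2 × (2.487 / 0.61)² = 2 × 4.077² = 2 × 16.62 = 33.2.
Round up to the next whole participant.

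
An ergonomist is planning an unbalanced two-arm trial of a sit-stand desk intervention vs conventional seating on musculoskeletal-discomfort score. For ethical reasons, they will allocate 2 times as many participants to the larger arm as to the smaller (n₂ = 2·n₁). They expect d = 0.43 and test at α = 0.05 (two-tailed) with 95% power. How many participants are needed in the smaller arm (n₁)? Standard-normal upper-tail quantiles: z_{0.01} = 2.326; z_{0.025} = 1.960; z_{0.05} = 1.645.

With allocation ratio k = n₂/n₁ = 2, Var(x̄₁−x̄₂) = σ²(1/n₁ + 1/(k·n₁)) = σ²·(k+1)/(k·n₁).
So n₁ = (1 + 1/k)·((z_{α/2} + z_β)/d)² = 1.500 × (3.605/0.43)².
n₁ = 1.500 × 70.29 = 105.4.
Round up: n₁ = 106, giving n₂ = 2 × 106 = 212.

n₁ = 106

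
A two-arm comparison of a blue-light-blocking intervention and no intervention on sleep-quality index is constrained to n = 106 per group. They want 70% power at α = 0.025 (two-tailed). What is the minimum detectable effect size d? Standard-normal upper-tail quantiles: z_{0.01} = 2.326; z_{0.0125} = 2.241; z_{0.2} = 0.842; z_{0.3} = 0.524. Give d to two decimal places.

d_min ≈ 0.38

For two independent groups of n = 106 each: d_min = (z_{α/2} + z_β)·√(2/n).
z-sum = 2.241 + 0.524 = 2.765.
d_min = 2.765 × √(2/106) = 2.765 × 0.1374 = 0.380.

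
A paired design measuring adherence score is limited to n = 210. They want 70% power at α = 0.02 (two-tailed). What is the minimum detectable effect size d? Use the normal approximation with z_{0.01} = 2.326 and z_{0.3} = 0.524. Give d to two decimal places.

For a single sample (or paired design) of n = 210: d_min = (z_{α/2} + z_β)/√n.
z-sum = 2.326 + 0.524 = 2.850.
d_min = 2.850 / √210 = 2.850 / 14.491 = 0.197.

d_min ≈ 0.20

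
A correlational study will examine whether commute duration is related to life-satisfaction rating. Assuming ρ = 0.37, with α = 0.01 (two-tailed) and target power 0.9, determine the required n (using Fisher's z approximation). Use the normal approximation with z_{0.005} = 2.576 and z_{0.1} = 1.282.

n = 102

Fisher's z: C = ½·ln((1+r)/(1−r)) = ½·ln(2.1746) = 0.3884.
n = ((z_{α/2} + z_β)/C)² + 3.
(2.576 + 1.282) / 0.3884 = 3.858 / 0.3884 = 9.933.
n = 9.933² + 3 = 98.67 + 3 = 101.7.
Round up.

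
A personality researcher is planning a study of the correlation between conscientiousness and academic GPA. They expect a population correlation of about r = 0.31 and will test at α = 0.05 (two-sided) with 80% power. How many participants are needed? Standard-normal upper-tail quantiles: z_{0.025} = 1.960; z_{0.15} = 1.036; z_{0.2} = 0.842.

n = 80

Fisher's z: C = ½·ln((1+r)/(1−r)) = ½·ln(1.8986) = 0.3205.
n = ((z_{α/2} + z_β)/C)² + 3.
(1.960 + 0.842) / 0.3205 = 2.802 / 0.3205 = 8.743.
n = 8.743² + 3 = 76.43 + 3 = 79.4.
Round up.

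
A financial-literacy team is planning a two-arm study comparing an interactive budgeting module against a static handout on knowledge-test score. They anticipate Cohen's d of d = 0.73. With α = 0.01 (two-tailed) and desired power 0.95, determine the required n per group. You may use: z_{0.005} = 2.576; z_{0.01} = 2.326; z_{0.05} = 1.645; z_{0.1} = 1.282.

For two independent groups with equal n: n = 2·((z_{α/2} + z_β) / d)².
z_{α/2} + z_β = 2.576 + 1.645 = 4.221.
n = 2 × (4.221 / 0.73)² = 2 × 5.782² = 2 × 33.43 = 66.9.
Round up to the next whole participant.

n = 67 per group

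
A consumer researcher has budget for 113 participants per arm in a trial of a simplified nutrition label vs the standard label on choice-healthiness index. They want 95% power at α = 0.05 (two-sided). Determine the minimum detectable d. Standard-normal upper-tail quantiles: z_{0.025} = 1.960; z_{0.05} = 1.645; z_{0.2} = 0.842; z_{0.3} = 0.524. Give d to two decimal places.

For two independent groups of n = 113 each: d_min = (z_{α/2} + z_β)·√(2/n).
z-sum = 1.960 + 1.645 = 3.605.
d_min = 3.605 × √(2/113) = 3.605 × 0.1330 = 0.480.

d_min ≈ 0.48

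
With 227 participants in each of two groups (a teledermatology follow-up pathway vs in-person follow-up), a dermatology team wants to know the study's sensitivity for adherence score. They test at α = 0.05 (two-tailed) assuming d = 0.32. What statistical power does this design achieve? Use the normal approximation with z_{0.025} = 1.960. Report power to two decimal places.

power ≈ 0.93

For two equal groups, power = Φ(d·√(n/2) − z_{α/2}).
d·√(n/2) = 0.32 × √(227/2) = 0.32 × 10.654 = 3.409.
z_β = 3.409 − 1.960 = 1.449.
Power = Φ(1.449) = 0.926.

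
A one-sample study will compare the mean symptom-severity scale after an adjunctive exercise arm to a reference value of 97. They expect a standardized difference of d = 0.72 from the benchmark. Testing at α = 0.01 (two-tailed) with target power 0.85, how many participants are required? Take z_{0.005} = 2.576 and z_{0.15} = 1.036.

n = 26

For a one-sample test: n = ((z_{α/2} + z_β) / d)².
z_{α/2} + z_β = 2.576 + 1.036 = 3.612.
n = (3.612 / 0.72)² = 5.017² = 25.17.
Round up.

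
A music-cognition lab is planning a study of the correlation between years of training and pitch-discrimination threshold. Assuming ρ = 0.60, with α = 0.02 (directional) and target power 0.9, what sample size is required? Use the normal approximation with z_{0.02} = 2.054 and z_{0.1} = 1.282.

n = 27

Fisher's z: C = ½·ln((1+r)/(1−r)) = ½·ln(4.0000) = 0.6931.
n = ((z_{α} + z_β)/C)² + 3.
(2.054 + 1.282) / 0.6931 = 3.336 / 0.6931 = 4.813.
n = 4.813² + 3 = 23.17 + 3 = 26.2.
Round up.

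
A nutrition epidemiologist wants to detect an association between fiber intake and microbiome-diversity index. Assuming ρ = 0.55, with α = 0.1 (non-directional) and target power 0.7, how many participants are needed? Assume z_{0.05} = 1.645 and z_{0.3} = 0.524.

Fisher's z: C = ½·ln((1+r)/(1−r)) = ½·ln(3.4444) = 0.6184.
n = ((z_{α/2} + z_β)/C)² + 3.
(1.645 + 0.524) / 0.6184 = 2.169 / 0.6184 = 3.507.
n = 3.507² + 3 = 12.30 + 3 = 15.3.
Round up.

n = 16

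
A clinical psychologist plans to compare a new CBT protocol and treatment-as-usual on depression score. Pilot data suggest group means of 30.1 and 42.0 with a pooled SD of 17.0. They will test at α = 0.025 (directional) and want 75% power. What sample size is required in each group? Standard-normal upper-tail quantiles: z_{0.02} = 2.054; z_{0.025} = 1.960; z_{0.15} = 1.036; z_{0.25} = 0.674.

n = 29 per group

Cohen's d = |M₁ − M₂| / SD_pooled = |30.1 − 42.0| / 17.0 = 11.9 / 17.0 = 0.700.
For two independent groups with equal n: n = 2·((z_{α} + z_β) / d)².
z_{α} + z_β = 1.960 + 0.674 = 2.634.
n = 2 × (2.634 / 0.700)² = 2 × 3.763² = 2 × 14.16 = 28.3.
Round up to the next whole participant.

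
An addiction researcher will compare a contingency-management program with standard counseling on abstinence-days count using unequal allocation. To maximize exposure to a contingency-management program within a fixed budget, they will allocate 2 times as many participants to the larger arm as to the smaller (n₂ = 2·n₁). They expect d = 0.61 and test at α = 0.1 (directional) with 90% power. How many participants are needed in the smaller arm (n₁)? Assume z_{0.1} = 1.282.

With allocation ratio k = n₂/n₁ = 2, Var(x̄₁−x̄₂) = σ²(1/n₁ + 1/(k·n₁)) = σ²·(k+1)/(k·n₁).
So n₁ = (1 + 1/k)·((z_{α} + z_β)/d)² = 1.500 × (2.564/0.61)².
n₁ = 1.500 × 17.67 = 26.5.
Round up: n₁ = 27, giving n₂ = 2 × 27 = 54.

n₁ = 27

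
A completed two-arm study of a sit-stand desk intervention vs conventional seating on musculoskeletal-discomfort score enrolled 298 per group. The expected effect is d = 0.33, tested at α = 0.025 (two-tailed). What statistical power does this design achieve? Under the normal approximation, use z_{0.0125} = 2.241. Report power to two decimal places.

For two equal groups, power = Φ(d·√(n/2) − z_{α/2}).
d·√(n/2) = 0.33 × √(298/2) = 0.33 × 12.207 = 4.028.
z_β = 4.028 − 2.241 = 1.787.
Power = Φ(1.787) = 0.963.

power ≈ 0.96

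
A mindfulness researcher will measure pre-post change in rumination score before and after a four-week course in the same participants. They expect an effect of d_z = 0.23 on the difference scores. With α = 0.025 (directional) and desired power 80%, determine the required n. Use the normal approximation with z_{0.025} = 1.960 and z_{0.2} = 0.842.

For a paired (one-sample on differences) test: n = ((z_{α} + z_β) / d)².
z_{α} + z_β = 1.960 + 0.842 = 2.802.
n = (2.802 / 0.23)² = 12.183² = 148.42.
Round up.

n = 149 pairs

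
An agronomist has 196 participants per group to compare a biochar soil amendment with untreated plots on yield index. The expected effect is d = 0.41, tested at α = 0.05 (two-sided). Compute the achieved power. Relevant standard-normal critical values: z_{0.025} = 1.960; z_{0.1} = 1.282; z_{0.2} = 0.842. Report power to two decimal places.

power ≈ 0.98

For two equal groups, power = Φ(d·√(n/2) − z_{α/2}).
d·√(n/2) = 0.41 × √(196/2) = 0.41 × 9.899 = 4.059.
z_β = 4.059 − 1.960 = 2.099.
Power = Φ(2.099) = 0.982.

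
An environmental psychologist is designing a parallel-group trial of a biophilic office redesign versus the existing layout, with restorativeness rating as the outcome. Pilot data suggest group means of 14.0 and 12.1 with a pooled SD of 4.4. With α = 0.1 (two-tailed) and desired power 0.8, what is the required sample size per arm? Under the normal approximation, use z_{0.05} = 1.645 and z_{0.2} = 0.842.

Cohen's d = |M₁ − M₂| / SD_pooled = |14.0 − 12.1| / 4.4 = 1.9 / 4.4 = 0.432.
For two independent groups with equal n: n = 2·((z_{α/2} + z_β) / d)².
z_{α/2} + z_β = 1.645 + 0.842 = 2.487.
n = 2 × (2.487 / 0.432)² = 2 × 5.757² = 2 × 33.14 = 66.3.
Round up to the next whole participant.

n = 67 per group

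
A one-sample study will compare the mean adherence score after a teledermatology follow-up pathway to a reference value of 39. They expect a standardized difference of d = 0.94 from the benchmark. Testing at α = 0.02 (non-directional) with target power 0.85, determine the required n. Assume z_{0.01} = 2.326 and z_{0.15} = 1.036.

n = 13

For a one-sample test: n = ((z_{α/2} + z_β) / d)².
z_{α/2} + z_β = 2.326 + 1.036 = 3.362.
n = (3.362 / 0.94)² = 3.577² = 12.79.
Round up.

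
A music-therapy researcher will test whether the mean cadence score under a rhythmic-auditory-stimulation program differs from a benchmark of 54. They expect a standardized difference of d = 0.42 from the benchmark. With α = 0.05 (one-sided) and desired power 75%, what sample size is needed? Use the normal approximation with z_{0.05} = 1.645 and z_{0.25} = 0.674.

For a one-sample test: n = ((z_{α} + z_β) / d)².
z_{α} + z_β = 1.645 + 0.674 = 2.319.
n = (2.319 / 0.42)² = 5.521² = 30.49.
Round up.

n = 31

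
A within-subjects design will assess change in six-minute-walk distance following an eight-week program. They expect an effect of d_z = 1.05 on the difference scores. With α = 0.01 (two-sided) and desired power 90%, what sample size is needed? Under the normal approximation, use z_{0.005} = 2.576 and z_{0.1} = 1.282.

n = 14 pairs

For a paired (one-sample on differences) test: n = ((z_{α/2} + z_β) / d)².
z_{α/2} + z_β = 2.576 + 1.282 = 3.858.
n = (3.858 / 1.05)² = 3.674² = 13.50.
Round up.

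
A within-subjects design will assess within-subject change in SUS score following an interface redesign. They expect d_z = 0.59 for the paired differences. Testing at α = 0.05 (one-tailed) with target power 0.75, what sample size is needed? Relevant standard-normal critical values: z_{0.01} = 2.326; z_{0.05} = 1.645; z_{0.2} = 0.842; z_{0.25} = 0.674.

For a paired (one-sample on differences) test: n = ((z_{α} + z_β) / d)².
z_{α} + z_β = 1.645 + 0.674 = 2.319.
n = (2.319 / 0.59)² = 3.931² = 15.45.
Round up.

n = 16 pairs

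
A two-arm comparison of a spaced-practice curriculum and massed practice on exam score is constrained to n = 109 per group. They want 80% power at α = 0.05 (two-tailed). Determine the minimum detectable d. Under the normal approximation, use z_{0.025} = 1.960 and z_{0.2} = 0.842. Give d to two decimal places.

For two independent groups of n = 109 each: d_min = (z_{α/2} + z_β)·√(2/n).
z-sum = 1.960 + 0.842 = 2.802.
d_min = 2.802 × √(2/109) = 2.802 × 0.1355 = 0.380.

d_min ≈ 0.38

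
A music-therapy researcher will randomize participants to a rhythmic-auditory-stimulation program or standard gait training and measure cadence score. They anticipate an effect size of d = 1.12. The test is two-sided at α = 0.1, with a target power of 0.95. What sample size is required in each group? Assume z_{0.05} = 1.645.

n = 18 per group

For two independent groups with equal n: n = 2·((z_{α/2} + z_β) / d)².
z_{α/2} + z_β = 1.645 + 1.645 = 3.290.
n = 2 × (3.290 / 1.12)² = 2 × 2.937² = 2 × 8.63 = 17.3.
Round up to the next whole participant.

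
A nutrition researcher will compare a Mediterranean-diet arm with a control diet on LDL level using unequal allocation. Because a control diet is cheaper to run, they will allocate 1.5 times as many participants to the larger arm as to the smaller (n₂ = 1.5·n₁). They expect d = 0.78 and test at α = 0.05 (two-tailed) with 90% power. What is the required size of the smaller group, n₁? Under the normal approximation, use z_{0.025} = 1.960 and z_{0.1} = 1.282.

n₁ = 29

With allocation ratio k = n₂/n₁ = 1.5, Var(x̄₁−x̄₂) = σ²(1/n₁ + 1/(k·n₁)) = σ²·(k+1)/(k·n₁).
So n₁ = (1 + 1/k)·((z_{α/2} + z_β)/d)² = 1.667 × (3.242/0.78)².
n₁ = 1.667 × 17.28 = 28.8.
Round up: n₁ = 29, giving n₂ = ⌈1.5 × 29⌉ = ⌈43.5⌉ = 44.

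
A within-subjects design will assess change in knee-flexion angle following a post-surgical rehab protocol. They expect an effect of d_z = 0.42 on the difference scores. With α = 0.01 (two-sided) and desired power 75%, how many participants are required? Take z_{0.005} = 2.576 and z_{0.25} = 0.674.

n = 60 pairs

For a paired (one-sample on differences) test: n = ((z_{α/2} + z_β) / d)².
z_{α/2} + z_β = 2.576 + 0.674 = 3.250.
n = (3.250 / 0.42)² = 7.738² = 59.88.
Round up.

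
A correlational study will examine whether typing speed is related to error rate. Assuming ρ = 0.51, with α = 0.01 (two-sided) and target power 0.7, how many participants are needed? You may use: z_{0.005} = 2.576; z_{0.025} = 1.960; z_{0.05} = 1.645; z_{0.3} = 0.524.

Fisher's z: C = ½·ln((1+r)/(1−r)) = ½·ln(3.0816) = 0.5627.
n = ((z_{α/2} + z_β)/C)² + 3.
(2.576 + 0.524) / 0.5627 = 3.100 / 0.5627 = 5.509.
n = 5.509² + 3 = 30.35 + 3 = 33.4.
Round up.

n = 34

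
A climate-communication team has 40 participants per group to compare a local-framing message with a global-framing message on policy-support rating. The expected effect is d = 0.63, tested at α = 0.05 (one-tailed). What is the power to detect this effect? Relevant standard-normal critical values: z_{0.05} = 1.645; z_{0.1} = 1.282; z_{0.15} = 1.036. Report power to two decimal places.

power ≈ 0.88

For two equal groups, power = Φ(d·√(n/2) − z_{α}).
d·√(n/2) = 0.63 × √(40/2) = 0.63 × 4.472 = 2.817.
z_β = 2.817 − 1.645 = 1.172.
Power = Φ(1.172) = 0.879.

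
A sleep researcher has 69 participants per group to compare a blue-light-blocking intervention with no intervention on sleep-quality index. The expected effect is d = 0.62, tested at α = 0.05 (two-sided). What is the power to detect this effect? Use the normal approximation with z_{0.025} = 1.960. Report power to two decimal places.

For two equal groups, power = Φ(d·√(n/2) − z_{α/2}).
d·√(n/2) = 0.62 × √(69/2) = 0.62 × 5.874 = 3.642.
z_β = 3.642 − 1.960 = 1.682.
Power = Φ(1.682) = 0.954.

power ≈ 0.95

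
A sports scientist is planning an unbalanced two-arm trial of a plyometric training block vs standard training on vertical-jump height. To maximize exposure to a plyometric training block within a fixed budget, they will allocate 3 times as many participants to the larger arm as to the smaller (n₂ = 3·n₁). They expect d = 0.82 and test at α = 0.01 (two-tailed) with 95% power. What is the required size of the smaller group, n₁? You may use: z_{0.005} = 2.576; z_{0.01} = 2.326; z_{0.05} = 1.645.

n₁ = 36

With allocation ratio k = n₂/n₁ = 3, Var(x̄₁−x̄₂) = σ²(1/n₁ + 1/(k·n₁)) = σ²·(k+1)/(k·n₁).
So n₁ = (1 + 1/k)·((z_{α/2} + z_β)/d)² = 1.333 × (4.221/0.82)².
n₁ = 1.333 × 26.50 = 35.3.
Round up: n₁ = 36, giving n₂ = 3 × 36 = 108.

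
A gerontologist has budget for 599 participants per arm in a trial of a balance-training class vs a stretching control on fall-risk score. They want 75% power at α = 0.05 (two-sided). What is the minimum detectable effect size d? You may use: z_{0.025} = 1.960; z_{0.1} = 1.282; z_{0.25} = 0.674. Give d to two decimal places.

For two independent groups of n = 599 each: d_min = (z_{α/2} + z_β)·√(2/n).
z-sum = 1.960 + 0.674 = 2.634.
d_min = 2.634 × √(2/599) = 2.634 × 0.0578 = 0.152.

d_min ≈ 0.15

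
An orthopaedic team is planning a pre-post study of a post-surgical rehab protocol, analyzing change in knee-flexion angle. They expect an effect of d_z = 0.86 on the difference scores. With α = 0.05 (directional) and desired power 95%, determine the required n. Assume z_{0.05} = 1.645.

n = 15 pairs

For a paired (one-sample on differences) test: n = ((z_{α} + z_β) / d)².
z_{α} + z_β = 1.645 + 1.645 = 3.290.
n = (3.290 / 0.86)² = 3.826² = 14.64.
Round up.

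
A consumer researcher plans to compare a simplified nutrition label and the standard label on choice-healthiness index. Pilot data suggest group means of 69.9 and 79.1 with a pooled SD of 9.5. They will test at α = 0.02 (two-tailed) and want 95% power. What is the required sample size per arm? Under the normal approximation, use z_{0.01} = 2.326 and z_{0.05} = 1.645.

n = 34 per group

Cohen's d = |M₁ − M₂| / SD_pooled = |69.9 − 79.1| / 9.5 = 9.2 / 9.5 = 0.968.
For two independent groups with equal n: n = 2·((z_{α/2} + z_β) / d)².
z_{α/2} + z_β = 2.326 + 1.645 = 3.971.
n = 2 × (3.971 / 0.968)² = 2 × 4.102² = 2 × 16.83 = 33.7.
Round up to the next whole participant.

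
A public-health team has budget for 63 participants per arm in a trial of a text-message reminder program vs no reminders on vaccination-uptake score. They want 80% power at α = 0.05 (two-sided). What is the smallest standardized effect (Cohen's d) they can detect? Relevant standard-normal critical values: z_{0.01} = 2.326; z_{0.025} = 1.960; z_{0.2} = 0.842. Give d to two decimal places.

For two independent groups of n = 63 each: d_min = (z_{α/2} + z_β)·√(2/n).
z-sum = 1.960 + 0.842 = 2.802.
d_min = 2.802 × √(2/63) = 2.802 × 0.1782 = 0.499.

d_min ≈ 0.50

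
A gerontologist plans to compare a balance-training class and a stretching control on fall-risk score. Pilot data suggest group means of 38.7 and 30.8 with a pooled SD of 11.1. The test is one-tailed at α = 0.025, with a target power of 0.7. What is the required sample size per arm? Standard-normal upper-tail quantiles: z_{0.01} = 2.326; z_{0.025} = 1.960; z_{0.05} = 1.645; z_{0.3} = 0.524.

n = 25 per group

Cohen's d = |M₁ − M₂| / SD_pooled = |38.7 − 30.8| / 11.1 = 7.9 / 11.1 = 0.712.
For two independent groups with equal n: n = 2·((z_{α} + z_β) / d)².
z_{α} + z_β = 1.960 + 0.524 = 2.484.
n = 2 × (2.484 / 0.712)² = 2 × 3.489² = 2 × 12.17 = 24.3.
Round up to the next whole participant.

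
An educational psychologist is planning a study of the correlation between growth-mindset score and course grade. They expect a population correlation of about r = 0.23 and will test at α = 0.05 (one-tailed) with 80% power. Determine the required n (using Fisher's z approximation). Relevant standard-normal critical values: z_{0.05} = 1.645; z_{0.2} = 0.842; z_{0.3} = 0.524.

n = 116

Fisher's z: C = ½·ln((1+r)/(1−r)) = ½·ln(1.5974) = 0.2342.
n = ((z_{α} + z_β)/C)² + 3.
(1.645 + 0.842) / 0.2342 = 2.487 / 0.2342 = 10.619.
n = 10.619² + 3 = 112.77 + 3 = 115.8.
Round up.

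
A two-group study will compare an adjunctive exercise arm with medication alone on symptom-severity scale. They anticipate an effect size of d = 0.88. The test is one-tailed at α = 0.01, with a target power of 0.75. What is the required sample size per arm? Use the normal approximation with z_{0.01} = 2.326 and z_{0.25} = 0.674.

For two independent groups with equal n: n = 2·((z_{α} + z_β) / d)².
z_{α} + z_β = 2.326 + 0.674 = 3.000.
n = 2 × (3.000 / 0.88)² = 2 × 3.409² = 2 × 11.62 = 23.2.
Round up to the next whole participant.

n = 24 per group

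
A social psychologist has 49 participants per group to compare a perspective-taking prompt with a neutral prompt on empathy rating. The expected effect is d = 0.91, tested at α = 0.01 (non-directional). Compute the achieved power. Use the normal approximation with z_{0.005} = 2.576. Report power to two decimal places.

For two equal groups, power = Φ(d·√(n/2) − z_{α/2}).
d·√(n/2) = 0.91 × √(49/2) = 0.91 × 4.950 = 4.504.
z_β = 4.504 − 2.576 = 1.928.
Power = Φ(1.928) = 0.973.

power ≈ 0.97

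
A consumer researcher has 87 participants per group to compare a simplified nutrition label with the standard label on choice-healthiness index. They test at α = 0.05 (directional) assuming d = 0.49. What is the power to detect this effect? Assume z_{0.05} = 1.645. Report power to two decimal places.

For two equal groups, power = Φ(d·√(n/2) − z_{α}).
d·√(n/2) = 0.49 × √(87/2) = 0.49 × 6.595 = 3.232.
z_β = 3.232 − 1.645 = 1.587.
Power = Φ(1.587) = 0.944.

power ≈ 0.94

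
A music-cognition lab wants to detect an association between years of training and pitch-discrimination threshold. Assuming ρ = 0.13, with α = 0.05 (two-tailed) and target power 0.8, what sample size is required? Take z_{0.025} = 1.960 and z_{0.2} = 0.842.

Fisher's z: C = ½·ln((1+r)/(1−r)) = ½·ln(1.2989) = 0.1307.
n = ((z_{α/2} + z_β)/C)² + 3.
(1.960 + 0.842) / 0.1307 = 2.802 / 0.1307 = 21.438.
n = 21.438² + 3 = 459.61 + 3 = 462.6.
Round up.

n = 463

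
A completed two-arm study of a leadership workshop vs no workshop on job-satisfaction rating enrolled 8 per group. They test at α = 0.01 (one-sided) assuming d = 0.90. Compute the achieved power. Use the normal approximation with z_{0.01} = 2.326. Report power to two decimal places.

power ≈ 0.30

For two equal groups, power = Φ(d·√(n/2) − z_{α}).
d·√(n/2) = 0.90 × √(8/2) = 0.90 × 2.000 = 1.800.
z_β = 1.800 − 2.326 = -0.526.
Power = Φ(-0.526) = 0.299.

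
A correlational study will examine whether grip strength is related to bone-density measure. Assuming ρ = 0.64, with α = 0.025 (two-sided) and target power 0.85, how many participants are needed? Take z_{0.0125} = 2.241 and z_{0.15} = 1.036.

n = 22

Fisher's z: C = ½·ln((1+r)/(1−r)) = ½·ln(4.5556) = 0.7582.
n = ((z_{α/2} + z_β)/C)² + 3.
(2.241 + 1.036) / 0.7582 = 3.277 / 0.7582 = 4.322.
n = 4.322² + 3 = 18.68 + 3 = 21.7.
Round up.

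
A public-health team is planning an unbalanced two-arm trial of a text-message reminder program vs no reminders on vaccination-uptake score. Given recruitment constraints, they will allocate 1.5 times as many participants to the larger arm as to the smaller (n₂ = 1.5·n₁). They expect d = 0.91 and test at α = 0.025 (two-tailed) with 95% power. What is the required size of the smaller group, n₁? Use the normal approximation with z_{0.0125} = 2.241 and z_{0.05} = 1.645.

With allocation ratio k = n₂/n₁ = 1.5, Var(x̄₁−x̄₂) = σ²(1/n₁ + 1/(k·n₁)) = σ²·(k+1)/(k·n₁).
So n₁ = (1 + 1/k)·((z_{α/2} + z_β)/d)² = 1.667 × (3.886/0.91)².
n₁ = 1.667 × 18.24 = 30.4.
Round up: n₁ = 31, giving n₂ = ⌈1.5 × 31⌉ = ⌈46.5⌉ = 47.

n₁ = 31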